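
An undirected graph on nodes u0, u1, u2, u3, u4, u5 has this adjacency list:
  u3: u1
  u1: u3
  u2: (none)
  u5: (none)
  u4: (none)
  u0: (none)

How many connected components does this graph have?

5

From u0: component {u0}.
From u1: component {u1, u3}.
From u2: component {u2}.
From u4: component {u4}.
From u5: component {u5}.
That's 5 components.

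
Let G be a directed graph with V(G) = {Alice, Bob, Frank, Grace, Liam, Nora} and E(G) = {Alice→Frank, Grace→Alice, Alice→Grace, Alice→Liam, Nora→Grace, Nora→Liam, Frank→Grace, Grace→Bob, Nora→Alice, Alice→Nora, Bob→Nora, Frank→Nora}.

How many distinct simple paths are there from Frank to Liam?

Frank→Grace→Alice→Liam
Frank→Grace→Alice→Nora→Liam
Frank→Grace→Bob→Nora→Alice→Liam
Frank→Grace→Bob→Nora→Liam
Frank→Nora→Alice→Liam
Frank→Nora→Grace→Alice→Liam
Frank→Nora→Liam

7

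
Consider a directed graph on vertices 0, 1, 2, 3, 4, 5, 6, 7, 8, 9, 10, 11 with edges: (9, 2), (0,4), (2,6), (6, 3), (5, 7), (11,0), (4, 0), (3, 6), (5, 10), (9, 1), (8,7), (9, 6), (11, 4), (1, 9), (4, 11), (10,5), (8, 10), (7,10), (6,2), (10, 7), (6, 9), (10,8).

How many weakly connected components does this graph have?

3

From 0: component {0, 4, 11}.
From 1: component {1, 2, 3, 6, 9}.
From 5: component {5, 7, 8, 10}.
That's 3 components.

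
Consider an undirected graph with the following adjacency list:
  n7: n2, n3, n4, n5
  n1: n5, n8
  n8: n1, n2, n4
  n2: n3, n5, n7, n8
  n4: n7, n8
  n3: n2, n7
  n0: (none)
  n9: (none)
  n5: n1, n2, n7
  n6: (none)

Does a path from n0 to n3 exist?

No

n0 has no edges, so nothing is reachable from it.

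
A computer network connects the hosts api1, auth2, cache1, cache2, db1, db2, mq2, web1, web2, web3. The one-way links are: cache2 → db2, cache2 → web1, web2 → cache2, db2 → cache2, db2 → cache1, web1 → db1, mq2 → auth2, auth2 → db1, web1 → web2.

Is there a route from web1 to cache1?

Yes

Explore from web1.
Distance 1: reach db1, web2.
Distance 2: reach cache2.
Distance 3: reach db2.
Distance 4: reach cache1.
Found cache1.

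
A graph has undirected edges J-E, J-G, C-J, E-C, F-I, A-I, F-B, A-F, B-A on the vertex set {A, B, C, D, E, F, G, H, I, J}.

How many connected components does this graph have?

From A: component {A, B, F, I}.
From C: component {C, E, G, J}.
From D: component {D}.
From H: component {H}.
That's 4 components.

4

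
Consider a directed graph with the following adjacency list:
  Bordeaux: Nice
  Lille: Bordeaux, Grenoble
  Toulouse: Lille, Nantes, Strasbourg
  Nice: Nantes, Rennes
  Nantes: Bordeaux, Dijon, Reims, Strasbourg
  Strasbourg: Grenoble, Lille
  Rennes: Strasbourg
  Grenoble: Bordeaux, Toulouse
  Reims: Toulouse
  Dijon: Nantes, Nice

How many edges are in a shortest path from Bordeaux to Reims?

3

Distance 0: Bordeaux.
Distance 1: Nice.
Distance 2: Nantes, Rennes.
Distance 3: Dijon, Reims, Strasbourg — contains Reims.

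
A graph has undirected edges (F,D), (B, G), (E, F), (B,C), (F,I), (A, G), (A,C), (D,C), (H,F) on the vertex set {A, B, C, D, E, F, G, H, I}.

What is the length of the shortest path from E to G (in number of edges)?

Distance 0: E.
Distance 1: F.
Distance 2: D, H, I.
Distance 3: C.
Distance 4: A, B.
Distance 5: G — contains G.

5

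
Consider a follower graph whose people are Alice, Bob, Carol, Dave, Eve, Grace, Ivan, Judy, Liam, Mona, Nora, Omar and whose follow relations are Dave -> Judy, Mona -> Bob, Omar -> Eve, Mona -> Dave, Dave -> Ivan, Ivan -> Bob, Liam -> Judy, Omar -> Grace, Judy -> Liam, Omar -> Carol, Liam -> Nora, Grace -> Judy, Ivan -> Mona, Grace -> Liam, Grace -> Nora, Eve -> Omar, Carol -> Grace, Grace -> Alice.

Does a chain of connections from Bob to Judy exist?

Bob has no outgoing edges, so nothing is reachable from it.

No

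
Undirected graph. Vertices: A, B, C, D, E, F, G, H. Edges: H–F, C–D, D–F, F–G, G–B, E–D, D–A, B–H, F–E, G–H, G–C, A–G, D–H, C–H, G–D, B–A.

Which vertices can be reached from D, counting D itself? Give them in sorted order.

Start at D.
Its neighbours: A, C, E, F, G, H.
Then their neighbours: B.
Every vertex is now reached.

A, B, C, D, E, F, G, H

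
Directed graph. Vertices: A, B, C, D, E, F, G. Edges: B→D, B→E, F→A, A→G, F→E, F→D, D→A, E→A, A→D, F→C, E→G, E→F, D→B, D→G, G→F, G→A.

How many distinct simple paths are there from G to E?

G→A→D→B→E
G→F→A→D→B→E
G→F→D→B→E
G→F→E

4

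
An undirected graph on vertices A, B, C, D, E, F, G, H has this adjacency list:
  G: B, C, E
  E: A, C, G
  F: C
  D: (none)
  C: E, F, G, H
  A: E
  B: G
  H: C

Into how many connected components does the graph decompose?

2

From A: component {A, B, C, E, F, G, H}.
From D: component {D}.
That's 2 components.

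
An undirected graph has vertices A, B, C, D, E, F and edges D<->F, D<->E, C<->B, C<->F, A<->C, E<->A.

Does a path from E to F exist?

Explore from E.
Distance 1: reach A, D.
Distance 2: reach C, F.
Found F.

Yes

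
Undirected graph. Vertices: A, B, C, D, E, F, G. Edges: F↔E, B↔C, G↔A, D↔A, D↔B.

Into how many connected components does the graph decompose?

2

From A: component {A, B, C, D, G}.
From E: component {E, F}.
That's 2 components.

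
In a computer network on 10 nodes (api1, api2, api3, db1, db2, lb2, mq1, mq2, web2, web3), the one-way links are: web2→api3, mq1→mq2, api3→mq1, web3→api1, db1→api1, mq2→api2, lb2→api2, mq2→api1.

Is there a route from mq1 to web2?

No

Explore from mq1.
Distance 1: reach mq2.
Distance 2: reach api1, api2.
The search from mq1 is exhausted; no directed path reaches web2.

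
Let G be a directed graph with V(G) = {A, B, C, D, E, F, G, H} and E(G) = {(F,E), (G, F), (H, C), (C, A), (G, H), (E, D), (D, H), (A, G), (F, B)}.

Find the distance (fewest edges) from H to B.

5

Distance 0: H.
Distance 1: C.
Distance 2: A.
Distance 3: G.
Distance 4: F.
Distance 5: B, E — contains B.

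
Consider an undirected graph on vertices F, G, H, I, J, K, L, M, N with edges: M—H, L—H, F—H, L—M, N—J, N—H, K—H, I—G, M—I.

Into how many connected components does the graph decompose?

1

From F: component {F, G, H, I, J, K, L, M, N}.
That's 1 component.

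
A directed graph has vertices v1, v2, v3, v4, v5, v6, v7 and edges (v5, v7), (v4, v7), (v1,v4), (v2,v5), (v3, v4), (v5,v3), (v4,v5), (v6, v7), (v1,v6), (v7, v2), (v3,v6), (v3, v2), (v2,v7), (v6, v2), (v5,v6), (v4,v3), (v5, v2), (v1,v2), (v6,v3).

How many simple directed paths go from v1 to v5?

11

v1→v2→v5
v1→v4→v3→v2→v5
v1→v4→v3→v6→v2→v5
v1→v4→v3→v6→v7→v2→v5
v1→v4→v5
v1→v4→v7→v2→v5
v1→v6→v2→v5
v1→v6→v3→v2→v5
v1→v6→v3→v4→v5
v1→v6→v3→v4→v7→v2→v5
v1→v6→v7→v2→v5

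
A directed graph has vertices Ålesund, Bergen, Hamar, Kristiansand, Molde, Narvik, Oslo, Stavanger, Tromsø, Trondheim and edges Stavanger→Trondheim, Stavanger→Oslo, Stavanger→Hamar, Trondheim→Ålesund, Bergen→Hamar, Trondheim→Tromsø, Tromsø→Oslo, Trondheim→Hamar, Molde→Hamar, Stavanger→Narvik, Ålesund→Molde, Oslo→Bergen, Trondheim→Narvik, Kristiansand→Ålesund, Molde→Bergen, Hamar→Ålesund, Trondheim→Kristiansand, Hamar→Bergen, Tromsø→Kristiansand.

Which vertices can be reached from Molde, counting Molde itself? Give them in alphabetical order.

Ålesund, Bergen, Hamar, Molde

Start at Molde.
Its neighbours: Bergen, Hamar.
Then their neighbours: Ålesund.
Nothing further is reachable.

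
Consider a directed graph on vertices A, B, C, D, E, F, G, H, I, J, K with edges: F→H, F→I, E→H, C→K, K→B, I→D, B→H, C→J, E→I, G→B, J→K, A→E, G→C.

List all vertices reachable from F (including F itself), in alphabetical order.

Start at F.
Its neighbours: H, I.
Then their neighbours: D.
Nothing further is reachable.

D, F, H, I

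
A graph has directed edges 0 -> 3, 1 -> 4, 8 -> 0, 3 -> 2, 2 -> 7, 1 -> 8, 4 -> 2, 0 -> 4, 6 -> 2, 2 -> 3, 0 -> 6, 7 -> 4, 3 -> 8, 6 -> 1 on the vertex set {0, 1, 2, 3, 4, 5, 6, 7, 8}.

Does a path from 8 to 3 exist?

Yes

Explore from 8.
Distance 1: reach 0.
Distance 2: reach 3, 4, 6.
Found 3.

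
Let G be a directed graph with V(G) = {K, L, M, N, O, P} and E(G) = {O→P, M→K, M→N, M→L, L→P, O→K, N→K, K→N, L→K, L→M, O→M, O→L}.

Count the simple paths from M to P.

M→L→P

1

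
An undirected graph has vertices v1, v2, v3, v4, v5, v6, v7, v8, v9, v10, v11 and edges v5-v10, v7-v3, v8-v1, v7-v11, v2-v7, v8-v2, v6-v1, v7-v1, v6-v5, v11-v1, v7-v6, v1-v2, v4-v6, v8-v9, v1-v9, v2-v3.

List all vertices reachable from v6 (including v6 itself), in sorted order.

Start at v6.
Its neighbours: v1, v4, v5, v7.
Then their neighbours: v2, v3, v8, v9, v10, v11.
Every vertex is now reached.

v1, v2, v3, v4, v5, v6, v7, v8, v9, v10, v11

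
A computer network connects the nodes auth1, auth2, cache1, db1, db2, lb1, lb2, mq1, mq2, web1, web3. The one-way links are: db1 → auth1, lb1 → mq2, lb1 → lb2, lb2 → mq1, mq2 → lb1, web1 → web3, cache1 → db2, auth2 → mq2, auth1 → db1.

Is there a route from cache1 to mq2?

Explore from cache1.
Distance 1: reach db2.
The search from cache1 is exhausted; no directed path reaches mq2.

No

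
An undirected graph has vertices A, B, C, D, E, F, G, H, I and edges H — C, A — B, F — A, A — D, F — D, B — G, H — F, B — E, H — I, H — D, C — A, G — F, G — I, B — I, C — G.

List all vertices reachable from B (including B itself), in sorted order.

A, B, C, D, E, F, G, H, I

Start at B.
Its neighbours: A, E, G, I.
Then their neighbours: C, D, F, H.
Every vertex is now reached.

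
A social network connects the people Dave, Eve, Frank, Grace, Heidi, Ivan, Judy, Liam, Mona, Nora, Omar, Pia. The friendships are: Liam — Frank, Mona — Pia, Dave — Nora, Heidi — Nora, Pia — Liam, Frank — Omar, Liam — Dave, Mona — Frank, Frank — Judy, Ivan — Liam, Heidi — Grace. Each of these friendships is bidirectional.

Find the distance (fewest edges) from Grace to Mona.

Distance 0: Grace.
Distance 1: Heidi.
Distance 2: Nora.
Distance 3: Dave.
Distance 4: Liam.
Distance 5: Frank, Ivan, Pia.
Distance 6: Judy, Mona, Omar — contains Mona.

6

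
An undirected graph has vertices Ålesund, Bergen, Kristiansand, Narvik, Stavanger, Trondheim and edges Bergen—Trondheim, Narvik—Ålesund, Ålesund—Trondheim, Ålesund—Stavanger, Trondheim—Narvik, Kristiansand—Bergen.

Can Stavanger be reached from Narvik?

Yes

Explore from Narvik.
Distance 1: reach Ålesund, Trondheim.
Distance 2: reach Bergen, Stavanger.
Found Stavanger.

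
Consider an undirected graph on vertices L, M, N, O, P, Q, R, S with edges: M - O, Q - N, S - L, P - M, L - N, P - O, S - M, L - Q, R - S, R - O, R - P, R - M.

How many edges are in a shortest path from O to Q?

Distance 0: O.
Distance 1: M, P, R.
Distance 2: S.
Distance 3: L.
Distance 4: N, Q — contains Q.

4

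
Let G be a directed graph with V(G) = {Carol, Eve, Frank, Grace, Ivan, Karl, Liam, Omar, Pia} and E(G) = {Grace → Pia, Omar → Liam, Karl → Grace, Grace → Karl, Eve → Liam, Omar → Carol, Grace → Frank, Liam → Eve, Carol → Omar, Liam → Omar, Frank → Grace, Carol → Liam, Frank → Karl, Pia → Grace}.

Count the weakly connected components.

3

From Carol: component {Carol, Eve, Liam, Omar}.
From Frank: component {Frank, Grace, Karl, Pia}.
From Ivan: component {Ivan}.
That's 3 components.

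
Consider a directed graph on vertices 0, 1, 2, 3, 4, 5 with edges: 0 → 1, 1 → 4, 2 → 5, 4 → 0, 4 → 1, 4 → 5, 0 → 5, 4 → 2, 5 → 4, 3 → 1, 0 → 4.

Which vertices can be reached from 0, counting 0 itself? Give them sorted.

Start at 0.
Its neighbours: 1, 4, 5.
Then their neighbours: 2.
Nothing further is reachable.

0, 1, 2, 4, 5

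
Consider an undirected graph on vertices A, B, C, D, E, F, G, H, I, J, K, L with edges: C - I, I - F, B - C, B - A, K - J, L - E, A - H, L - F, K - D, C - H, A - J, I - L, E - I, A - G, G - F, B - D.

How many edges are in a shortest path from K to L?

5

Distance 0: K.
Distance 1: D, J.
Distance 2: A, B.
Distance 3: C, G, H.
Distance 4: F, I.
Distance 5: E, L — contains L.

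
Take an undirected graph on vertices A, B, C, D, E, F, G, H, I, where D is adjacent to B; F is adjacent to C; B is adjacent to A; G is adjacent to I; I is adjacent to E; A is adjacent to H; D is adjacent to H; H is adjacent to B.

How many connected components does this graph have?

From A: component {A, B, D, H}.
From C: component {C, F}.
From E: component {E, G, I}.
That's 3 components.

3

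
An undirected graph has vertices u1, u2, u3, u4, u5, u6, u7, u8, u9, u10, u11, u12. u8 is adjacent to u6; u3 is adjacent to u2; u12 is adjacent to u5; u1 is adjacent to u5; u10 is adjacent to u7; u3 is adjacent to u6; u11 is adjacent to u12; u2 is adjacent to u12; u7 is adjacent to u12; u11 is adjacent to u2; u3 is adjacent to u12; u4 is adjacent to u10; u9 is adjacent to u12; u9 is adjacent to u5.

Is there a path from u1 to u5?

Explore from u1.
Distance 1: reach u5.
Found u5.

Yes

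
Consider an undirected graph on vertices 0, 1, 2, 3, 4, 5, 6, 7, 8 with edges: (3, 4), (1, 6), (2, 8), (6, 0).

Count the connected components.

5

From 0: component {0, 1, 6}.
From 2: component {2, 8}.
From 3: component {3, 4}.
From 5: component {5}.
From 7: component {7}.
That's 5 components.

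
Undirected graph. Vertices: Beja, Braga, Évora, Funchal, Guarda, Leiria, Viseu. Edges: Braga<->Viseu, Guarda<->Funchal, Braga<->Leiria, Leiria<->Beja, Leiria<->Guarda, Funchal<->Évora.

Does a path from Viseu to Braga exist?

Yes

Explore from Viseu.
Distance 1: reach Braga.
Found Braga.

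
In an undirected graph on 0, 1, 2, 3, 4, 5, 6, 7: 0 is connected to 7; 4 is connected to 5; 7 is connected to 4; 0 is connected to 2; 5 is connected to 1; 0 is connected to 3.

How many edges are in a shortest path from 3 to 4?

Distance 0: 3.
Distance 1: 0.
Distance 2: 2, 7.
Distance 3: 4 — contains 4.

3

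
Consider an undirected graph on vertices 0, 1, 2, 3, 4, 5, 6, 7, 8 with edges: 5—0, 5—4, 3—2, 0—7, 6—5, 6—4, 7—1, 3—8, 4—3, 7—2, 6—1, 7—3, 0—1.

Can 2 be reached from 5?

Yes

Explore from 5.
Distance 1: reach 0, 4, 6.
Distance 2: reach 1, 3, 7.
Distance 3: reach 2, 8.
Found 2.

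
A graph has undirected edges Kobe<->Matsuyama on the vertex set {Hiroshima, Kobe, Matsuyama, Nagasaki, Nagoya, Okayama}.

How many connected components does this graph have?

From Hiroshima: component {Hiroshima}.
From Kobe: component {Kobe, Matsuyama}.
From Nagasaki: component {Nagasaki}.
From Nagoya: component {Nagoya}.
From Okayama: component {Okayama}.
That's 5 components.

5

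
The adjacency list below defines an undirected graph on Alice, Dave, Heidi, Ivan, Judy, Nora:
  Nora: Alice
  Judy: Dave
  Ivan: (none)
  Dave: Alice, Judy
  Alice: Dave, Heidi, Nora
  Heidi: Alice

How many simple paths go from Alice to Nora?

1

Alice–Nora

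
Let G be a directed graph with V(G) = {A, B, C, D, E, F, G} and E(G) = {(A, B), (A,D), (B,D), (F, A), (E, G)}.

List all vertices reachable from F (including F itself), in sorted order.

Start at F.
Its neighbours: A.
Then their neighbours: B, D.
Nothing further is reachable.

A, B, D, F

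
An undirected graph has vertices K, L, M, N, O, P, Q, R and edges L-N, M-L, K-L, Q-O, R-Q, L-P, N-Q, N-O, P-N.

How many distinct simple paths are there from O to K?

4

O–N–L–K
O–N–P–L–K
O–Q–N–L–K
O–Q–N–P–L–K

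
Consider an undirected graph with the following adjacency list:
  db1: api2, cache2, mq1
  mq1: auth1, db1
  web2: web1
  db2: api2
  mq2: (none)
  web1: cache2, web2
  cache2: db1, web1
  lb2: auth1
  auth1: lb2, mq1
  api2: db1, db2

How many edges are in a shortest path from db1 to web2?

Distance 0: db1.
Distance 1: api2, cache2, mq1.
Distance 2: auth1, db2, web1.
Distance 3: lb2, web2 — contains web2.

3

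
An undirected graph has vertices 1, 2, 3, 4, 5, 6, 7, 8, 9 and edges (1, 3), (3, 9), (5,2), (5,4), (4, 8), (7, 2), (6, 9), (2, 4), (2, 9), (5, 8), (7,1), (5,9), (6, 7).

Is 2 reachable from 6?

Explore from 6.
Distance 1: reach 7, 9.
Distance 2: reach 1, 2, 3, 5.
Found 2.

Yes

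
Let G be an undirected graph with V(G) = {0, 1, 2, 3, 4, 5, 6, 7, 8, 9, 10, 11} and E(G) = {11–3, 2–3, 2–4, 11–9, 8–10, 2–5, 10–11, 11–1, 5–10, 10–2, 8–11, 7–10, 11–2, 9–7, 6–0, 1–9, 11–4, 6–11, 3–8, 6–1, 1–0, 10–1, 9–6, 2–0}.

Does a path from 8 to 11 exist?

Yes

Explore from 8.
Distance 1: reach 3, 10, 11.
Found 11.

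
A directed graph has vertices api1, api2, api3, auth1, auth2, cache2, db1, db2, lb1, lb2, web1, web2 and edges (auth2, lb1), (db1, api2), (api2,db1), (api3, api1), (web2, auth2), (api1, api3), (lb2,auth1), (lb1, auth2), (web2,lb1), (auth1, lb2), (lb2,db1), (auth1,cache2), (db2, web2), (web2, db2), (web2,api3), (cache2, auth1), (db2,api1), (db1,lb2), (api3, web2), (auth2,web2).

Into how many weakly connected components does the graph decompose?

3

From api1: component {api1, api3, auth2, db2, lb1, web2}.
From api2: component {api2, auth1, cache2, db1, lb2}.
From web1: component {web1}.
That's 3 components.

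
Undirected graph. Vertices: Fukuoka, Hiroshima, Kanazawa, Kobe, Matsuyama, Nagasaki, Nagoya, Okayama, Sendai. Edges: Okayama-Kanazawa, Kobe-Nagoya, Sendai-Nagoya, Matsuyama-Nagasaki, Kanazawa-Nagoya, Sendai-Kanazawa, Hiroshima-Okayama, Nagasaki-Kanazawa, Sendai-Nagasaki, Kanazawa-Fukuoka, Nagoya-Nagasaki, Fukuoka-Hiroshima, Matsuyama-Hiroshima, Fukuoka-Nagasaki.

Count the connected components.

1

From Fukuoka: component {Fukuoka, Hiroshima, Kanazawa, Kobe, Matsuyama, Nagasaki, Nagoya, Okayama, Sendai}.
That's 1 component.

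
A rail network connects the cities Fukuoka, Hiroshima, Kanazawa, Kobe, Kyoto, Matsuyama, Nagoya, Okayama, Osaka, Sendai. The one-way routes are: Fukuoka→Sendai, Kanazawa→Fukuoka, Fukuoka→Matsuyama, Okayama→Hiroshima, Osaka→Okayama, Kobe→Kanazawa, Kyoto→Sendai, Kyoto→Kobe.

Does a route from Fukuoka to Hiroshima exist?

No

Explore from Fukuoka.
Distance 1: reach Matsuyama, Sendai.
The search from Fukuoka is exhausted; no directed path reaches Hiroshima.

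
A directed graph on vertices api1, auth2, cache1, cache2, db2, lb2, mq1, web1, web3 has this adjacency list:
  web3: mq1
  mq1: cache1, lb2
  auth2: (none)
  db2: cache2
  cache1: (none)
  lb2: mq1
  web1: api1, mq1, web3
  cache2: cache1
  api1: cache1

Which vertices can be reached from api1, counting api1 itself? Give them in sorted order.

api1, cache1

Start at api1.
Its neighbours: cache1.
Nothing further is reachable.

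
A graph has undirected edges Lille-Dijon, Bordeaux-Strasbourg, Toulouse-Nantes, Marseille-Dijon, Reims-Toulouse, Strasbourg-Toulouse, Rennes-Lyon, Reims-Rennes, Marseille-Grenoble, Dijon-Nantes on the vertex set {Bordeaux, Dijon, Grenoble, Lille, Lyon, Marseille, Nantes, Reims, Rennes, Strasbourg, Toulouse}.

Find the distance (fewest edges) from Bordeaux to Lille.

Distance 0: Bordeaux.
Distance 1: Strasbourg.
Distance 2: Toulouse.
Distance 3: Nantes, Reims.
Distance 4: Dijon, Rennes.
Distance 5: Lille, Lyon, Marseille — contains Lille.

5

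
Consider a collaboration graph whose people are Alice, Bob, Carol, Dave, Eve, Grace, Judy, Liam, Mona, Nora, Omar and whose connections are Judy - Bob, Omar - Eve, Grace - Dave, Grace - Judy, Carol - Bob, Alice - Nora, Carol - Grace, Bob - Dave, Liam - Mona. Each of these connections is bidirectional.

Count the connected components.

From Alice: component {Alice, Nora}.
From Bob: component {Bob, Carol, Dave, Grace, Judy}.
From Eve: component {Eve, Omar}.
From Liam: component {Liam, Mona}.
That's 4 components.

4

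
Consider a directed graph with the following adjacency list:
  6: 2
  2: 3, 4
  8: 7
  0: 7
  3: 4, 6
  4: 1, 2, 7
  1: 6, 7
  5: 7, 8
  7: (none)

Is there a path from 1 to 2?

Yes

Explore from 1.
Distance 1: reach 6, 7.
Distance 2: reach 2.
Found 2.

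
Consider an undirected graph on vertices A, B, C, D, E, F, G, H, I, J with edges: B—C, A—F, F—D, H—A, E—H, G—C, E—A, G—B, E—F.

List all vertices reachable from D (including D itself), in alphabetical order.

A, D, E, F, H

Start at D.
Its neighbours: F.
Then their neighbours: A, E.
Then next layer: H.
Nothing further is reachable.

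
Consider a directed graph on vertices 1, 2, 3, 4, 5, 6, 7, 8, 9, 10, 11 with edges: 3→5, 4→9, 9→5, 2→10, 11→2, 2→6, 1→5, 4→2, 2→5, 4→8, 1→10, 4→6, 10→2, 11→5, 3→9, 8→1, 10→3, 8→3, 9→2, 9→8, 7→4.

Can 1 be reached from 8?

Explore from 8.
Distance 1: reach 1, 3.
Found 1.

Yes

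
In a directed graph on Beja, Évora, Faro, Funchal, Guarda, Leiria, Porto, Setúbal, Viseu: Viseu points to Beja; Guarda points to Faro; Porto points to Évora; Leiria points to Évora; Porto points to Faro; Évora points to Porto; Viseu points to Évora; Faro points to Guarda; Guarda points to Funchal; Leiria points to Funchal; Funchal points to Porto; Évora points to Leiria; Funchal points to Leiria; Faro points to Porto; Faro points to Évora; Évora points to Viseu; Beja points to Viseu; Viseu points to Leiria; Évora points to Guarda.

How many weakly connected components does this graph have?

From Beja: component {Beja, Évora, Faro, Funchal, Guarda, Leiria, Porto, Viseu}.
From Setúbal: component {Setúbal}.
That's 2 components.

2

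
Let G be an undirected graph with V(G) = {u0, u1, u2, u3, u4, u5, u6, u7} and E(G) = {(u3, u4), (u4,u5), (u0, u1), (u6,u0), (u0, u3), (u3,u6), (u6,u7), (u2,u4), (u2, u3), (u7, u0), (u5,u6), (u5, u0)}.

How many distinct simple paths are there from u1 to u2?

15

u1–u0–u3–u2
u1–u0–u3–u4–u2
u1–u0–u3–u6–u5–u4–u2
u1–u0–u5–u4–u2
u1–u0–u5–u4–u3–u2
u1–u0–u5–u6–u3–u2
u1–u0–u5–u6–u3–u4–u2
u1–u0–u6–u3–u2
u1–u0–u6–u3–u4–u2
u1–u0–u6–u5–u4–u2
u1–u0–u6–u5–u4–u3–u2
u1–u0–u7–u6–u3–u2
u1–u0–u7–u6–u3–u4–u2
u1–u0–u7–u6–u5–u4–u2
u1–u0–u7–u6–u5–u4–u3–u2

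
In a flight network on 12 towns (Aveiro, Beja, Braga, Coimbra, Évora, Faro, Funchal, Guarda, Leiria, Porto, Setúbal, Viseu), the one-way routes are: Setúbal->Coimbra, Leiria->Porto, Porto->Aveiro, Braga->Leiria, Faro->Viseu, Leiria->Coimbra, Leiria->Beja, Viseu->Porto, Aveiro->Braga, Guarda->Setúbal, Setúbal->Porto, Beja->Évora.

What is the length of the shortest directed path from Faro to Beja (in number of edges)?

6

Distance 0: Faro.
Distance 1: Viseu.
Distance 2: Porto.
Distance 3: Aveiro.
Distance 4: Braga.
Distance 5: Leiria.
Distance 6: Beja, Coimbra — contains Beja.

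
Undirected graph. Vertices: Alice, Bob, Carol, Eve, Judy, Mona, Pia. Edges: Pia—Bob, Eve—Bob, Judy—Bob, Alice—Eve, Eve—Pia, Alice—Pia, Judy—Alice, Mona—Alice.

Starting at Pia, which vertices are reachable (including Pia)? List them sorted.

Alice, Bob, Eve, Judy, Mona, Pia

Start at Pia.
Its neighbours: Alice, Bob, Eve.
Then their neighbours: Judy, Mona.
Nothing further is reachable.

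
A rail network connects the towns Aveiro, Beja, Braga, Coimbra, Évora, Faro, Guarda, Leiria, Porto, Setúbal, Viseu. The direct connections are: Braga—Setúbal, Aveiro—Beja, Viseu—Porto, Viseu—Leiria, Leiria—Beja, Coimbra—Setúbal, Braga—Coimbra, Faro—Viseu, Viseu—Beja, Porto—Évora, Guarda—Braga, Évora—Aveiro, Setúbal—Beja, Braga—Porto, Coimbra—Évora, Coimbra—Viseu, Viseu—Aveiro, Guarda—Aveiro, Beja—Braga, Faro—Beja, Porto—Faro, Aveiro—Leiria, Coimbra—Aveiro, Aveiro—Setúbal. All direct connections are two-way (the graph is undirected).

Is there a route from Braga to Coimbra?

Explore from Braga.
Distance 1: reach Beja, Coimbra, Guarda, Porto, Setúbal.
Found Coimbra.

Yes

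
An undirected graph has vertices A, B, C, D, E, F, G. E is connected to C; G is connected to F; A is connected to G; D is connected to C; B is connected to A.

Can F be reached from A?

Explore from A.
Distance 1: reach B, G.
Distance 2: reach F.
Found F.

Yes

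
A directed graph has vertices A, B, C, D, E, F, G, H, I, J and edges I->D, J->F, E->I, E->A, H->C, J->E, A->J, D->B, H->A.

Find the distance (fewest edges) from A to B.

Distance 0: A.
Distance 1: J.
Distance 2: E, F.
Distance 3: I.
Distance 4: D.
Distance 5: B — contains B.

5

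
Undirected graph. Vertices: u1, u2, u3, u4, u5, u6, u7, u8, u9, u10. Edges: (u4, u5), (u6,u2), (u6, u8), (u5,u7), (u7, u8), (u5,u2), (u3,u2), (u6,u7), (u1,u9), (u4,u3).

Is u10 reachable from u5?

No

Explore from u5.
Distance 1: reach u2, u4, u7.
Distance 2: reach u3, u6, u8.
The search is exhausted without reaching u10; it lies in a different component.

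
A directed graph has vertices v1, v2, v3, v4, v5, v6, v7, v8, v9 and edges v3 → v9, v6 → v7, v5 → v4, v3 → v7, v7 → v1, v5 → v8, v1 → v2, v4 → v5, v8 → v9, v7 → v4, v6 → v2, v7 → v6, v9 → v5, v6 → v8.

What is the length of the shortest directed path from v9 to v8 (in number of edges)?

2

Distance 0: v9.
Distance 1: v5.
Distance 2: v4, v8 — contains v8.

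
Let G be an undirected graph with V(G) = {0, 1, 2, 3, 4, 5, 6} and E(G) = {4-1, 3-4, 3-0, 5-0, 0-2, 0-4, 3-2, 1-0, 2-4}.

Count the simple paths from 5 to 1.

5–0–1
5–0–2–3–4–1
5–0–2–4–1
5–0–3–2–4–1
5–0–3–4–1
5–0–4–1

6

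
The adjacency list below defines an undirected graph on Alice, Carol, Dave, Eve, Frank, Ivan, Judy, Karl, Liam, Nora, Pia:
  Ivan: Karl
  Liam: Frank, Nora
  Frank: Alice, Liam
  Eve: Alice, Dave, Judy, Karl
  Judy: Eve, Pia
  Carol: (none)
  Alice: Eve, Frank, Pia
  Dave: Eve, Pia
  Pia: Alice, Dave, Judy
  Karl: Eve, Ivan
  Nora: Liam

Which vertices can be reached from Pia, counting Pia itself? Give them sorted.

Start at Pia.
Its neighbours: Alice, Dave, Judy.
Then their neighbours: Eve, Frank.
Then next layer: Karl, Liam.
Then next layer: Ivan, Nora.
Nothing further is reachable.

Alice, Dave, Eve, Frank, Ivan, Judy, Karl, Liam, Nora, Pia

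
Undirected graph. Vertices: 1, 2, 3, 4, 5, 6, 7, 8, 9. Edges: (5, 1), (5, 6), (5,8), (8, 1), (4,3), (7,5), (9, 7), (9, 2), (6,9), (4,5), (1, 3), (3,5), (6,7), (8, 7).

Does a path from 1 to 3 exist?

Yes

Explore from 1.
Distance 1: reach 3, 5, 8.
Found 3.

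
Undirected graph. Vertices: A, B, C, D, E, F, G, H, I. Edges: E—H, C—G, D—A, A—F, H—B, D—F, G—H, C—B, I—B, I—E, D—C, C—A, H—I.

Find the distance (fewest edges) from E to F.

Distance 0: E.
Distance 1: H, I.
Distance 2: B, G.
Distance 3: C.
Distance 4: A, D.
Distance 5: F — contains F.

5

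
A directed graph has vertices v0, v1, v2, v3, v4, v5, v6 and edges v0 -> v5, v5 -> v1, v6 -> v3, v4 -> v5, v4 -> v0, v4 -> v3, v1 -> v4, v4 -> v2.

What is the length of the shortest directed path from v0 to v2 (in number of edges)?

4

Distance 0: v0.
Distance 1: v5.
Distance 2: v1.
Distance 3: v4.
Distance 4: v2, v3 — contains v2.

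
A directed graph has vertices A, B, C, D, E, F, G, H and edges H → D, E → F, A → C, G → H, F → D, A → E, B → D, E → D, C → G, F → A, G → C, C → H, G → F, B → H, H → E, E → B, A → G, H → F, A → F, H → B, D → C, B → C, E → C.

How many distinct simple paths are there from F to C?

15

F→A→C
F→A→E→B→C
F→A→E→B→D→C
F→A→E→B→H→D→C
F→A→E→C
F→A→E→D→C
F→A→G→C
F→A→G→H→B→C
F→A→G→H→B→D→C
F→A→G→H→D→C
F→A→G→H→E→B→C
F→A→G→H→E→B→D→C
F→A→G→H→E→C
F→A→G→H→E→D→C
F→D→C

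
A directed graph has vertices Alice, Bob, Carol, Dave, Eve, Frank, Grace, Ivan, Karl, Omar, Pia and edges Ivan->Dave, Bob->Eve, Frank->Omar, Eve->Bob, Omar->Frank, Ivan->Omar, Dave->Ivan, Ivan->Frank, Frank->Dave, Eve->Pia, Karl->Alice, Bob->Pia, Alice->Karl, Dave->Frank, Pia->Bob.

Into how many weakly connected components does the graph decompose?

From Alice: component {Alice, Karl}.
From Bob: component {Bob, Eve, Pia}.
From Carol: component {Carol}.
From Dave: component {Dave, Frank, Ivan, Omar}.
From Grace: component {Grace}.
That's 5 components.

5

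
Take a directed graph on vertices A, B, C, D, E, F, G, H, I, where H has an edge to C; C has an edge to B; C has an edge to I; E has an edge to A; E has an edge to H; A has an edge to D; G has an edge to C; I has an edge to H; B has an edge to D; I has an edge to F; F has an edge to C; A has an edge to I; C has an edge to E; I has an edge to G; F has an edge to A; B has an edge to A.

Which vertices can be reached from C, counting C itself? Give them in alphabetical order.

A, B, C, D, E, F, G, H, I

Start at C.
Its neighbours: B, E, I.
Then their neighbours: A, D, F, G, H.
Every vertex is now reached.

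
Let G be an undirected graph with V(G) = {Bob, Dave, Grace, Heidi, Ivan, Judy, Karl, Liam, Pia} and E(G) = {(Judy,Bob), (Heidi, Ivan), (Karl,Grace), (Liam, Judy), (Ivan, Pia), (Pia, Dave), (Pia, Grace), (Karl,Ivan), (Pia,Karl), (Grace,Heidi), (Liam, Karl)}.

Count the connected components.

From Bob: component {Bob, Dave, Grace, Heidi, Ivan, Judy, Karl, Liam, Pia}.
That's 1 component.

1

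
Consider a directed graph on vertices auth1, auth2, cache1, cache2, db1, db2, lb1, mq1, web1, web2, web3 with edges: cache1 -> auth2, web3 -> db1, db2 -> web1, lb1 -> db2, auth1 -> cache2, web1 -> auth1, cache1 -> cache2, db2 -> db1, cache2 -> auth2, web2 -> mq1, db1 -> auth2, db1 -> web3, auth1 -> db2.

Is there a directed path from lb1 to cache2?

Yes

Explore from lb1.
Distance 1: reach db2.
Distance 2: reach db1, web1.
Distance 3: reach auth1, auth2, web3.
Distance 4: reach cache2.
Found cache2.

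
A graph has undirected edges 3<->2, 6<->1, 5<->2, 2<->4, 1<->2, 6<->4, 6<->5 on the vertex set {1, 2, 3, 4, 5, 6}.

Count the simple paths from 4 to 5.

4–2–1–6–5
4–2–5
4–6–1–2–5
4–6–5

4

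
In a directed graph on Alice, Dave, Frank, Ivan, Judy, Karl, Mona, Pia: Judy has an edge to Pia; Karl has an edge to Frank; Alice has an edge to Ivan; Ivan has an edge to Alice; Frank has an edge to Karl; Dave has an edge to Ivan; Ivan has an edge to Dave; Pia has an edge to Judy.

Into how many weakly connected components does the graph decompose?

4

From Alice: component {Alice, Dave, Ivan}.
From Frank: component {Frank, Karl}.
From Judy: component {Judy, Pia}.
From Mona: component {Mona}.
That's 4 components.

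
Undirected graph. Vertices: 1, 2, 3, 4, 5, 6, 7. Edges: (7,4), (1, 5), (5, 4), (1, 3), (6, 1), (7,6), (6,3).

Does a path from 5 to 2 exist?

No

Explore from 5.
Distance 1: reach 1, 4.
Distance 2: reach 3, 6, 7.
The search is exhausted without reaching 2; it lies in a different component.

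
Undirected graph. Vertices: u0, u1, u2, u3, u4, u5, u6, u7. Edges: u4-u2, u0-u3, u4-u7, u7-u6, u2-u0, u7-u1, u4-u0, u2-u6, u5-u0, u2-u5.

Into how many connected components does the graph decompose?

1

From u0: component {u0, u1, u2, u3, u4, u5, u6, u7}.
That's 1 component.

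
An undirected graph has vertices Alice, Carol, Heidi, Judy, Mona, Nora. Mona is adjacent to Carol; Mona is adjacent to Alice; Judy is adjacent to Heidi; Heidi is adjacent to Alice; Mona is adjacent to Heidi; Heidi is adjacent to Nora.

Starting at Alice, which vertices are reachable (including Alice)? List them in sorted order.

Alice, Carol, Heidi, Judy, Mona, Nora

Start at Alice.
Its neighbours: Heidi, Mona.
Then their neighbours: Carol, Judy, Nora.
Every vertex is now reached.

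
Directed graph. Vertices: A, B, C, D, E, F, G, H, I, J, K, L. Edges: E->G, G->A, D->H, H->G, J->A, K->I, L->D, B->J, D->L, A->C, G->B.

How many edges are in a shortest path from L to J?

5

Distance 0: L.
Distance 1: D.
Distance 2: H.
Distance 3: G.
Distance 4: A, B.
Distance 5: C, J — contains J.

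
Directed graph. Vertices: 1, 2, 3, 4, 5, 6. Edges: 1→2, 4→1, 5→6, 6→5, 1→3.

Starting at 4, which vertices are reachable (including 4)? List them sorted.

1, 2, 3, 4

Start at 4.
Its neighbours: 1.
Then their neighbours: 2, 3.
Nothing further is reachable.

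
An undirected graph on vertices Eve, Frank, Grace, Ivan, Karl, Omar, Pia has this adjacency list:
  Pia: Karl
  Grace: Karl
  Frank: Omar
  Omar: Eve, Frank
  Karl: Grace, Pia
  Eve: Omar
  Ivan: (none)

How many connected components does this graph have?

3

From Eve: component {Eve, Frank, Omar}.
From Grace: component {Grace, Karl, Pia}.
From Ivan: component {Ivan}.
That's 3 components.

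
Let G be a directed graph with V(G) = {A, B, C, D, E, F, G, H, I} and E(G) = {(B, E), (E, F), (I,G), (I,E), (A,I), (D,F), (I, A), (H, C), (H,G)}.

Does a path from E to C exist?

No

Explore from E.
Distance 1: reach F.
The search from E is exhausted; no directed path reaches C.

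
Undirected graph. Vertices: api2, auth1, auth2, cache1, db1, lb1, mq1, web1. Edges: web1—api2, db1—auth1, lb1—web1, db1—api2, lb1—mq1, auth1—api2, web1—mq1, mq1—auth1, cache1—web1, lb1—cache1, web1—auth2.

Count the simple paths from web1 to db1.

web1–api2–auth1–db1
web1–api2–db1
web1–cache1–lb1–mq1–auth1–api2–db1
web1–cache1–lb1–mq1–auth1–db1
web1–lb1–mq1–auth1–api2–db1
web1–lb1–mq1–auth1–db1
web1–mq1–auth1–api2–db1
web1–mq1–auth1–db1

8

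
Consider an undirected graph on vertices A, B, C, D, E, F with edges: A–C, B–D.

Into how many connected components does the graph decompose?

From A: component {A, C}.
From B: component {B, D}.
From E: component {E}.
From F: component {F}.
That's 4 components.

4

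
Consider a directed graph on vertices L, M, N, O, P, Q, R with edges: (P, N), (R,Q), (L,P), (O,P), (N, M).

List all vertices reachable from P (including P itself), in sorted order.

Start at P.
Its neighbours: N.
Then their neighbours: M.
Nothing further is reachable.

M, N, P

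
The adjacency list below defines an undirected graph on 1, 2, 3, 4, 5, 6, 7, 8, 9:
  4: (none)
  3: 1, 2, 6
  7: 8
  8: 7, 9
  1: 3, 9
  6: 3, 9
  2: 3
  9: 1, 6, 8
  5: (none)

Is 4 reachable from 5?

5 has no edges, so nothing is reachable from it.

No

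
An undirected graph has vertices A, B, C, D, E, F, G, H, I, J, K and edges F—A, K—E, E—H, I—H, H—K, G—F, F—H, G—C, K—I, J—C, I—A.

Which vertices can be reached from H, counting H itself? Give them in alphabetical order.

A, C, E, F, G, H, I, J, K

Start at H.
Its neighbours: E, F, I, K.
Then their neighbours: A, G.
Then next layer: C.
Then next layer: J.
Nothing further is reachable.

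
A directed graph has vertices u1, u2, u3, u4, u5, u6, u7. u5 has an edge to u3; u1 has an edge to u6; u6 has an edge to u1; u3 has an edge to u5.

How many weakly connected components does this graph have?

5

From u1: component {u1, u6}.
From u2: component {u2}.
From u3: component {u3, u5}.
From u4: component {u4}.
From u7: component {u7}.
That's 5 components.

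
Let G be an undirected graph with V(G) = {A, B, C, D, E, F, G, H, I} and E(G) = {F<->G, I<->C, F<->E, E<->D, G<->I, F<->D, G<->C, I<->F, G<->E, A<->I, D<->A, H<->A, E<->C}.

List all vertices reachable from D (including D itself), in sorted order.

A, C, D, E, F, G, H, I

Start at D.
Its neighbours: A, E, F.
Then their neighbours: C, G, H, I.
Nothing further is reachable.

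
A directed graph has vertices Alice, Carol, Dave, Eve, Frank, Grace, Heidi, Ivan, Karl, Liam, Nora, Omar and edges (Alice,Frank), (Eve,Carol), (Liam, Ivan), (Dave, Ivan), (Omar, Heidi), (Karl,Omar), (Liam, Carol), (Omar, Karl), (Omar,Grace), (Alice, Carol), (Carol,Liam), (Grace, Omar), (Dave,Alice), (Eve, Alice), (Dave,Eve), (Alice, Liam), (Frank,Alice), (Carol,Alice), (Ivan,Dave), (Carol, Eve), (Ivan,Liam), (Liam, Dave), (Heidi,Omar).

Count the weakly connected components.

3

From Alice: component {Alice, Carol, Dave, Eve, Frank, Ivan, Liam}.
From Grace: component {Grace, Heidi, Karl, Omar}.
From Nora: component {Nora}.
That's 3 components.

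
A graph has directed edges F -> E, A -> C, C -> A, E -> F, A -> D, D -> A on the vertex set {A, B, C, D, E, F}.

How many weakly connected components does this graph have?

From A: component {A, C, D}.
From B: component {B}.
From E: component {E, F}.
That's 3 components.

3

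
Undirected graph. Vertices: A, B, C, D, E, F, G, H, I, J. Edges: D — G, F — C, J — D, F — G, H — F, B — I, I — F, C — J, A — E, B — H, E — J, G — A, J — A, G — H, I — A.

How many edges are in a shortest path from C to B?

3

Distance 0: C.
Distance 1: F, J.
Distance 2: A, D, E, G, H, I.
Distance 3: B — contains B.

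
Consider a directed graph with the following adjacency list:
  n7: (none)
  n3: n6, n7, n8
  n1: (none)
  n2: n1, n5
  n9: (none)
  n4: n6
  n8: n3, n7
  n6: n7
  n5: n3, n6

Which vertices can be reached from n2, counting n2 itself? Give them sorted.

n1, n2, n3, n5, n6, n7, n8

Start at n2.
Its neighbours: n1, n5.
Then their neighbours: n3, n6.
Then next layer: n7, n8.
Nothing further is reachable.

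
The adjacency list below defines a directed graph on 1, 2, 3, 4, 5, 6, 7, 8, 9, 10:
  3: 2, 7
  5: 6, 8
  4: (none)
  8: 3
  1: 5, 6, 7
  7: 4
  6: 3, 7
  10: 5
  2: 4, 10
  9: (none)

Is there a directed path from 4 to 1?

No

4 has no outgoing edges, so nothing is reachable from it.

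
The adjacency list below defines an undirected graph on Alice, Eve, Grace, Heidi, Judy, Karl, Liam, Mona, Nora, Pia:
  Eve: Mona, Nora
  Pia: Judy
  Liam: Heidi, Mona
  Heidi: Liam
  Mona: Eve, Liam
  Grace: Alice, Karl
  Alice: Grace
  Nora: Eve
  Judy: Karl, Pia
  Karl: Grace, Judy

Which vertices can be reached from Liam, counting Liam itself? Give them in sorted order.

Start at Liam.
Its neighbours: Heidi, Mona.
Then their neighbours: Eve.
Then next layer: Nora.
Nothing further is reachable.

Eve, Heidi, Liam, Mona, Nora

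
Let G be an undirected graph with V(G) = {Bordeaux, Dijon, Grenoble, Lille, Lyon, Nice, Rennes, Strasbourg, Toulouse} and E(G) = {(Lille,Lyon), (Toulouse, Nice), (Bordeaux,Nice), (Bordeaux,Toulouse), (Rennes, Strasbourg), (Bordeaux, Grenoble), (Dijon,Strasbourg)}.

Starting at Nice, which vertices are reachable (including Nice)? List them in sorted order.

Bordeaux, Grenoble, Nice, Toulouse

Start at Nice.
Its neighbours: Bordeaux, Toulouse.
Then their neighbours: Grenoble.
Nothing further is reachable.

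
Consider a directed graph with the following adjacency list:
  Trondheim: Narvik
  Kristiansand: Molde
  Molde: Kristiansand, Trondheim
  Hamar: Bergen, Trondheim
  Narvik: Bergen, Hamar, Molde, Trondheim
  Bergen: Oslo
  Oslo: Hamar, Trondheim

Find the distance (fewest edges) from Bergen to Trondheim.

2

Distance 0: Bergen.
Distance 1: Oslo.
Distance 2: Hamar, Trondheim — contains Trondheim.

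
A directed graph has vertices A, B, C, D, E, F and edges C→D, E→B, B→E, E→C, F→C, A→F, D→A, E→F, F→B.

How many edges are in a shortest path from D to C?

3

Distance 0: D.
Distance 1: A.
Distance 2: F.
Distance 3: B, C — contains C.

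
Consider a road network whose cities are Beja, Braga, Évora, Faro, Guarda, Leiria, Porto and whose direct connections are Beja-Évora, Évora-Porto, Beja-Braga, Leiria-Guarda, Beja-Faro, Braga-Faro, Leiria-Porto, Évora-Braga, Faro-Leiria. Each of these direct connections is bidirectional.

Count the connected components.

1

From Beja: component {Beja, Braga, Évora, Faro, Guarda, Leiria, Porto}.
That's 1 component.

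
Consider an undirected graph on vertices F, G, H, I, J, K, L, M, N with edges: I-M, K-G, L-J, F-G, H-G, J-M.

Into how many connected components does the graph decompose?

From F: component {F, G, H, K}.
From I: component {I, J, L, M}.
From N: component {N}.
That's 3 components.

3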